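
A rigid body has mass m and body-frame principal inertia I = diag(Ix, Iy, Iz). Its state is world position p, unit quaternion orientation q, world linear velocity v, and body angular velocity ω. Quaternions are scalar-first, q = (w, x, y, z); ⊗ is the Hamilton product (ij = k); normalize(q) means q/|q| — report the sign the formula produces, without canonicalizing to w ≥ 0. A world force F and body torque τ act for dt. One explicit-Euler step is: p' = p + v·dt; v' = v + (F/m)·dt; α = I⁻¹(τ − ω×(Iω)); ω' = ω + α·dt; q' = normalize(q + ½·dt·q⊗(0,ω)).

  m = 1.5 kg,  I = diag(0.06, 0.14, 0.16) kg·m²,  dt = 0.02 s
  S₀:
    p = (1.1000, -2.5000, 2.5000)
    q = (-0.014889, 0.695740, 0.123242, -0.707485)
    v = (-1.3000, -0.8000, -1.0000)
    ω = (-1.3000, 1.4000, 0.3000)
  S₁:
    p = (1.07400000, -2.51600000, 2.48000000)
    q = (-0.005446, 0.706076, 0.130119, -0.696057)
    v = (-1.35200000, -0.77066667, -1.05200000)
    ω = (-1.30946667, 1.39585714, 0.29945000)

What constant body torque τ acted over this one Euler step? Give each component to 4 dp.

τ = (-0.0200, 0.0100, -0.1500)

ω₁ − ω₀ = (-0.00946667, -0.00414286, -0.00055000)
gyro term ω₀×Iω₀ = (0.0084, 0.0390, -0.1456)
τ = I·(Δω/dt) + ω₀×(Iω₀) = (-0.0200, 0.0100, -0.1500)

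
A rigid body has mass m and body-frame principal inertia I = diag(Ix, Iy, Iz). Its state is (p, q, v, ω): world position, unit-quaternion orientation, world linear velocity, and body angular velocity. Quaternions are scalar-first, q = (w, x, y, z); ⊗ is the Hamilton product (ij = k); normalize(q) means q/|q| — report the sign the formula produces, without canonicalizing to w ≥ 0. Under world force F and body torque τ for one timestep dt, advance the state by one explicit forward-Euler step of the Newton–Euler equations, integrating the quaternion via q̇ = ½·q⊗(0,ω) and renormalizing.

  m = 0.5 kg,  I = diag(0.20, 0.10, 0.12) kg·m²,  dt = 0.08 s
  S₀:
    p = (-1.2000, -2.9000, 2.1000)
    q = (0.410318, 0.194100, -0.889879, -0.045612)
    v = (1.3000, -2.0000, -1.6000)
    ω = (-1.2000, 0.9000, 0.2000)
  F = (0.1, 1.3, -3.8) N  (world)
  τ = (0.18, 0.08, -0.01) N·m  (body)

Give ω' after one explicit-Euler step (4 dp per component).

ω' = (-1.1294, 0.9794, 0.1213)

gyro term ω×Iω = (0.0036, -0.0192, 0.1080)
angular accel α = (0.8820, 0.9920, -0.9833)
new body rate ω' = (-1.1294, 0.9794, 0.1213)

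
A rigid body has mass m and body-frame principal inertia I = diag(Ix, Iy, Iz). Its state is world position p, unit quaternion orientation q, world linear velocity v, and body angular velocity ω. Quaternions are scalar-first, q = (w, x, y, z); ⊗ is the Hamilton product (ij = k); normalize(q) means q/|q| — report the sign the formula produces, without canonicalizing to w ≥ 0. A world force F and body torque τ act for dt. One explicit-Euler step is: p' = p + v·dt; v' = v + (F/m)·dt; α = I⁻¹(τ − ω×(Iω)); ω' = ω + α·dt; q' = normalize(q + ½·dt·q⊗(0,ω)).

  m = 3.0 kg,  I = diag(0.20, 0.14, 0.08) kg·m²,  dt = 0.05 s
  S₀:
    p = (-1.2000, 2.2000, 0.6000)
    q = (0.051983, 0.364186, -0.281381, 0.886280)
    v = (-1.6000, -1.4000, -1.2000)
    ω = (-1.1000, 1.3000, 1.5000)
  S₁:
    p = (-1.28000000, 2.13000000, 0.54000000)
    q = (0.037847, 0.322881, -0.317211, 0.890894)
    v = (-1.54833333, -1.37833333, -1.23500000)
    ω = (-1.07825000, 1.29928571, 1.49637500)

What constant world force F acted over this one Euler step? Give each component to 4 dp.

F = (3.1000, 1.3000, -2.1000)

velocity change Δv = (0.05166667, 0.02166667, -0.03500000)
applied force F = (3.1000, 1.3000, -2.1000)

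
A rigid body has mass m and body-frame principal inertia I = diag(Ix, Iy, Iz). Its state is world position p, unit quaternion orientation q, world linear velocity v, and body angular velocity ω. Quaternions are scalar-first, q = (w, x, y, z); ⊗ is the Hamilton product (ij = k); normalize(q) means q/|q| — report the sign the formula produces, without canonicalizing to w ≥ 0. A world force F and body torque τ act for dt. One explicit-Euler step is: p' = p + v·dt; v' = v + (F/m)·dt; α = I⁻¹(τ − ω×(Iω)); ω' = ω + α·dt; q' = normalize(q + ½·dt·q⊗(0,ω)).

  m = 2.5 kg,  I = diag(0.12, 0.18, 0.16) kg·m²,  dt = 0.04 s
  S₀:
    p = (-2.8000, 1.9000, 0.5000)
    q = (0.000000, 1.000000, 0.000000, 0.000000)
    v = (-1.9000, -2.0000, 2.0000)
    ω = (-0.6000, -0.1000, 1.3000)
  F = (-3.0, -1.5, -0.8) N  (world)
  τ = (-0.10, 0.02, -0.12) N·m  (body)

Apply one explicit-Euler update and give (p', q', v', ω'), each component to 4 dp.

(τ − ω×Iω)/I = (-0.8550, -0.0622, -0.7725)
ω' = ω + α·dt = (-0.6342, -0.1025, 1.2691)
2q̇ = q⊗(0,ω) = (0.6000000, 0.0000000, -1.3000000, -0.1000000)
updated quaternion q' = (0.0120, 0.9996, -0.0260, -0.0020)
new position p' = (-2.8760, 1.8200, 0.5800)
v' = v + a·dt = (-1.9480, -2.0240, 1.9872)

p' = (-2.8760, 1.8200, 0.5800)
q' = (0.0120, 0.9996, -0.0260, -0.0020)
v' = (-1.9480, -2.0240, 1.9872)
ω' = (-0.6342, -0.1025, 1.2691)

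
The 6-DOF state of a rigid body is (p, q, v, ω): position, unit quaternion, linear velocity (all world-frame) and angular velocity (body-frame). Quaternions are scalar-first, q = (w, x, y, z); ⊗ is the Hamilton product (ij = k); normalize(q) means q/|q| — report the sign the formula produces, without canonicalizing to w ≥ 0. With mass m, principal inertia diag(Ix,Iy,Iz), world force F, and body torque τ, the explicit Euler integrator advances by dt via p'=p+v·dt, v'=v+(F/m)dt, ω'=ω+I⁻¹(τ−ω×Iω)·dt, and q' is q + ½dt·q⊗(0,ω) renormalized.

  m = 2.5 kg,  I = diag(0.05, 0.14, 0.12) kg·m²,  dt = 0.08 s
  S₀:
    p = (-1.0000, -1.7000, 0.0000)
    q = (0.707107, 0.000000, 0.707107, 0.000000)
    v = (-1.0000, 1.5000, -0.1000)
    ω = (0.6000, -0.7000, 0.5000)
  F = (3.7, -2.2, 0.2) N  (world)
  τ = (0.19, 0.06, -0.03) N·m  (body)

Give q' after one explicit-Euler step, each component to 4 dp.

q' = (0.7263, 0.0311, 0.6867, -0.0028)

Hamilton product q⊗(0,ω) = (0.4949749, 0.7778177, -0.4949749, -0.0707107)
updated quaternion q' = (0.7263, 0.0311, 0.6867, -0.0028)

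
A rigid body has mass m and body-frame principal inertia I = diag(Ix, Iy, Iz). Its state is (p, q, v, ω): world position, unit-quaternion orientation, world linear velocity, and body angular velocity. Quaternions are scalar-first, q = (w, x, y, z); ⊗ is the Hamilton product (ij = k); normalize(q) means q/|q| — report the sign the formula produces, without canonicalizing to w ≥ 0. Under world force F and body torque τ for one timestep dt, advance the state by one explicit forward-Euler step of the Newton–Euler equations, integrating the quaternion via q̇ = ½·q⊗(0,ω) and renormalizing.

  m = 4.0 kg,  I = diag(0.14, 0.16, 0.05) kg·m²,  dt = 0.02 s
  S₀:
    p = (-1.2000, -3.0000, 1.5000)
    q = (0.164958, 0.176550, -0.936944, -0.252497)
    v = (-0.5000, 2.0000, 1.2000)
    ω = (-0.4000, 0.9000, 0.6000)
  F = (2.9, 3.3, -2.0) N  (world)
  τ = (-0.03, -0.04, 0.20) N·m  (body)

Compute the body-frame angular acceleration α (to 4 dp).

α = (0.2100, -0.1150, 4.1440)

precession coupling ω×(Iω) = (-0.0594, -0.0216, -0.0072)
angular accel α = (0.2100, -0.1150, 4.1440)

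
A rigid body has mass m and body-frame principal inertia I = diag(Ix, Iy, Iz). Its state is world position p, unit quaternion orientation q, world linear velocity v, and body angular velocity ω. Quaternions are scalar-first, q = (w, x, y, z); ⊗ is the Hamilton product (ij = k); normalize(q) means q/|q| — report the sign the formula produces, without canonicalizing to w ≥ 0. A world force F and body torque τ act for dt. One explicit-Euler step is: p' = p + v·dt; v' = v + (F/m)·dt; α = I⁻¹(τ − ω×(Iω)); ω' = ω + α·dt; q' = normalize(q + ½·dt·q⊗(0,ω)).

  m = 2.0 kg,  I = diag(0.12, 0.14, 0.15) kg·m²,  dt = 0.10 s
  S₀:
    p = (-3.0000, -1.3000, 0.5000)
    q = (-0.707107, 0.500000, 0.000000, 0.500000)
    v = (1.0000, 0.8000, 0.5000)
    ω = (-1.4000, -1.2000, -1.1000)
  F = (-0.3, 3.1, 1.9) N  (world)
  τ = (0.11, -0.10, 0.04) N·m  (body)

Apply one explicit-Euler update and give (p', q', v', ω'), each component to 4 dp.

p' = (-2.9000, -1.2200, 0.5500)
q' = (-0.6409, 0.5762, 0.0347, 0.5060)
v' = (0.9850, 0.9550, 0.5950)
ω' = (-1.3193, -1.2384, -1.0957)

α = I⁻¹(τ − ω×Iω) = (0.8067, -0.3843, 0.0427)
ω' = ω + α·dt = (-1.3193, -1.2384, -1.0957)
2q̇ = q⊗(0,ω) = (1.2500000, 1.5899498, 0.6985284, 0.1778177)
updated quaternion q' = (-0.6409, 0.5762, 0.0347, 0.5060)
a = F/m = (-0.1500, 1.5500, 0.9500)
p + v·dt = (-2.9000, -1.2200, 0.5500)
new velocity v' = (0.9850, 0.9550, 0.5950)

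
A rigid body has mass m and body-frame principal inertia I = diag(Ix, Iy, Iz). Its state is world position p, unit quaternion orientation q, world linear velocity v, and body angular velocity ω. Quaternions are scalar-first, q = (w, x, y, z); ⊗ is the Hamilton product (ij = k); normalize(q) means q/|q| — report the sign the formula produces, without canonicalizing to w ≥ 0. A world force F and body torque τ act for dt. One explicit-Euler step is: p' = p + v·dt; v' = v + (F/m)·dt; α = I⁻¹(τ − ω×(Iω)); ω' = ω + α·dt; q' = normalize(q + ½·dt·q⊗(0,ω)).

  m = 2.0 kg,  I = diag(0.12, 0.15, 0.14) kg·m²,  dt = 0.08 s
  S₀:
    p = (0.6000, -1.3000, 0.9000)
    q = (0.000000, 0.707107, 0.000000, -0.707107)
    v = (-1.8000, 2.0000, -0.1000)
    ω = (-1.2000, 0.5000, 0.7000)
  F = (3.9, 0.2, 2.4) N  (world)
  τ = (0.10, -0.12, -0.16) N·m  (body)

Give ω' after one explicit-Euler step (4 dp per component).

gyro term ω×Iω = (-0.0035, 0.0168, -0.0180)
angular accel α = (0.8625, -0.9120, -1.0143)
ω' = ω + α·dt = (-1.1310, 0.4270, 0.6189)

ω' = (-1.1310, 0.4270, 0.6189)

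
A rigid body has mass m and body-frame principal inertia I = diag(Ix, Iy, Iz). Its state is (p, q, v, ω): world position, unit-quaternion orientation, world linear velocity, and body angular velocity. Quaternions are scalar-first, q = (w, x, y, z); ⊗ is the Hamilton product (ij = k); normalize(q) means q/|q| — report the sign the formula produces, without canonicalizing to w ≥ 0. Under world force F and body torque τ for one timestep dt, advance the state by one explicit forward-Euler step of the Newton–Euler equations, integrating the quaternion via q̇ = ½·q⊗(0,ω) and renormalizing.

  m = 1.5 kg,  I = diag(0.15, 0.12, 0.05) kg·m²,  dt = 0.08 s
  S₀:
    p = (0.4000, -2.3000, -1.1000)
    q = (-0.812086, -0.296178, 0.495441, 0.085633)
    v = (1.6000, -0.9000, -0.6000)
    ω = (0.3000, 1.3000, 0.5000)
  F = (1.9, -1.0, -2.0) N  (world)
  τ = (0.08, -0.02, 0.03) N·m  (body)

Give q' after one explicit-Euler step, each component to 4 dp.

Hamilton product q⊗(0,ω) = (-0.5980364, -0.1072282, -0.8819329, -0.9397067)
q' = normalize(q + ½dt·q⊗(0,ω)) = (-0.8347, -0.3000, 0.4594, 0.0480)

q' = (-0.8347, -0.3000, 0.4594, 0.0480)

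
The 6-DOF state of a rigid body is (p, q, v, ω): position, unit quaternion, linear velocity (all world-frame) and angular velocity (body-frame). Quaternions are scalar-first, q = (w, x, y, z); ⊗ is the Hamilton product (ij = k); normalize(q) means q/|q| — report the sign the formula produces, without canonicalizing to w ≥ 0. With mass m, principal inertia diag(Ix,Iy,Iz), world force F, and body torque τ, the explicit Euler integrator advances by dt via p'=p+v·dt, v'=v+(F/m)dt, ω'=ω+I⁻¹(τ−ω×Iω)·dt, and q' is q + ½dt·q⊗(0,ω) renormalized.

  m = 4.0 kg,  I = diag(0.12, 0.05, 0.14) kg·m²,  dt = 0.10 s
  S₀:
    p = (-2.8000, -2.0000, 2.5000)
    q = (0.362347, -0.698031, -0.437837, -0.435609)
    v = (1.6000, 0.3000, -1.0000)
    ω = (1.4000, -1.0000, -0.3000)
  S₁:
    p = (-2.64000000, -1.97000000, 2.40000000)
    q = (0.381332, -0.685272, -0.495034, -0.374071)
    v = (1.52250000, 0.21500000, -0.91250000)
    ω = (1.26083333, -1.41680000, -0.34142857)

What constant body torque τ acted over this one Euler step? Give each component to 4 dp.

ω₁ − ω₀ = (-0.13916667, -0.41680000, -0.04142857)
τ = I·(Δω/dt) + ω₀×(Iω₀) = (-0.1400, -0.2000, 0.0400)

τ = (-0.1400, -0.2000, 0.0400)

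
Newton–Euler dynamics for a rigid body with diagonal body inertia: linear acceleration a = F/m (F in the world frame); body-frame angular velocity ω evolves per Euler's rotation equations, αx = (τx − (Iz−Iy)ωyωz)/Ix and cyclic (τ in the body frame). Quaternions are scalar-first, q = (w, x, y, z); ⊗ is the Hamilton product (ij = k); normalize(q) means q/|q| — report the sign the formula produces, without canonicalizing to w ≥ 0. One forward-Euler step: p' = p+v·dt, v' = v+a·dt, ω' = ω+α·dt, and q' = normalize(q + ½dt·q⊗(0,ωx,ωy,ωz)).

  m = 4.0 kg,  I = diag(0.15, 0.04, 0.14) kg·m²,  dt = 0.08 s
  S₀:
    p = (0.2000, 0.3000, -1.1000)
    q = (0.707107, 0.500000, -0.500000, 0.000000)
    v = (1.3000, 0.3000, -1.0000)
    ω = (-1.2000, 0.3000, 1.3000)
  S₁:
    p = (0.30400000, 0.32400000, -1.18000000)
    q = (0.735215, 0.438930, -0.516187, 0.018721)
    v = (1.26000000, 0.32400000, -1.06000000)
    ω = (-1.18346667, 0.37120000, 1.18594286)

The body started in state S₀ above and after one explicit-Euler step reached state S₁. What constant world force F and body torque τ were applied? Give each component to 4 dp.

velocity change Δv = (-0.04000000, 0.02400000, -0.06000000)
F = m·Δv/dt = (-2.0000, 1.2000, -3.0000)
rate change Δω = (0.01653333, 0.07120000, -0.11405714)
gyro term ω₀×Iω₀ = (0.0390, -0.0156, 0.0396)
τ = I·(Δω/dt) + ω₀×(Iω₀) = (0.0700, 0.0200, -0.1600)

F = (-2.0000, 1.2000, -3.0000)
τ = (0.0700, 0.0200, -0.1600)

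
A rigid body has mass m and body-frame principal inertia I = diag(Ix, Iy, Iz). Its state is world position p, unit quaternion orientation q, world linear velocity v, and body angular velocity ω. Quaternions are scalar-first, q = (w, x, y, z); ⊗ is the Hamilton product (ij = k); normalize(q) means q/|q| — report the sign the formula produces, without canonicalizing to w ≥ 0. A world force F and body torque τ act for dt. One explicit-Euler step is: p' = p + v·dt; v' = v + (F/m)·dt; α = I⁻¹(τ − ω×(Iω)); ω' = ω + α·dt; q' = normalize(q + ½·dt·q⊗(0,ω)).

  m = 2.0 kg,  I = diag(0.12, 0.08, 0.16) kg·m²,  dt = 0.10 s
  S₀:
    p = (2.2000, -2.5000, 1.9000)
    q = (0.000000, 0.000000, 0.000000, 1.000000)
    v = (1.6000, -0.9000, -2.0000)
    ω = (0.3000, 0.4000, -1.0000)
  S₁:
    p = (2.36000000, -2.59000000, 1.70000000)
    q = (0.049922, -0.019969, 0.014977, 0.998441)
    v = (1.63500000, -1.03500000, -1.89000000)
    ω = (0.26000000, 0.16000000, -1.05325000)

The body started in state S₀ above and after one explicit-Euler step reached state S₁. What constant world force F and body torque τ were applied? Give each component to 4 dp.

Δω = ω₁−ω₀ = (-0.04000000, -0.24000000, -0.05325000)
applied torque τ = (-0.0800, -0.1800, -0.0900)
Δv = v₁−v₀ = (0.03500000, -0.13500000, 0.11000000)
F = m·Δv/dt = (0.7000, -2.7000, 2.2000)

F = (0.7000, -2.7000, 2.2000)
τ = (-0.0800, -0.1800, -0.0900)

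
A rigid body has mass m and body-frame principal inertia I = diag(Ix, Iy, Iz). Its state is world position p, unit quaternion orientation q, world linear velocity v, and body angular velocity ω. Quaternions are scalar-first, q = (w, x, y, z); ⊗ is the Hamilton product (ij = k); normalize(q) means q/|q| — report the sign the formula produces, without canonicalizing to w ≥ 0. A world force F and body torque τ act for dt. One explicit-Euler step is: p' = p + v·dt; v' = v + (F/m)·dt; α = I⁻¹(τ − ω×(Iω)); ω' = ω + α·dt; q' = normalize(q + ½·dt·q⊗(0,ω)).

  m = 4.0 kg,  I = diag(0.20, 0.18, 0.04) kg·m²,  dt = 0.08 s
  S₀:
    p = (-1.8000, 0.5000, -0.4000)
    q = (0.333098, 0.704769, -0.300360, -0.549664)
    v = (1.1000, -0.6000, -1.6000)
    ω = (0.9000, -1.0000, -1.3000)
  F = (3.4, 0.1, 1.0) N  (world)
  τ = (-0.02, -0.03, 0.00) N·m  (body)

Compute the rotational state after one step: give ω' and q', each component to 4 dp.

ω' = (0.9648, -0.9301, -1.3360)
q' = (0.2664, 0.7084, -0.2960, -0.5827)

gyro term ω×Iω = (-0.1820, -0.1872, 0.0180)
(τ − ω×Iω)/I = (0.8100, 0.8733, -0.4500)
ω' = ω + α·dt = (0.9648, -0.9301, -1.3360)
q⊗(0,ω) = (-1.6492153, 0.1405922, 0.0884041, -0.8674724)
q + ½dt·q⊗(0,ω), renormalized = (0.2664, 0.7084, -0.2960, -0.5827)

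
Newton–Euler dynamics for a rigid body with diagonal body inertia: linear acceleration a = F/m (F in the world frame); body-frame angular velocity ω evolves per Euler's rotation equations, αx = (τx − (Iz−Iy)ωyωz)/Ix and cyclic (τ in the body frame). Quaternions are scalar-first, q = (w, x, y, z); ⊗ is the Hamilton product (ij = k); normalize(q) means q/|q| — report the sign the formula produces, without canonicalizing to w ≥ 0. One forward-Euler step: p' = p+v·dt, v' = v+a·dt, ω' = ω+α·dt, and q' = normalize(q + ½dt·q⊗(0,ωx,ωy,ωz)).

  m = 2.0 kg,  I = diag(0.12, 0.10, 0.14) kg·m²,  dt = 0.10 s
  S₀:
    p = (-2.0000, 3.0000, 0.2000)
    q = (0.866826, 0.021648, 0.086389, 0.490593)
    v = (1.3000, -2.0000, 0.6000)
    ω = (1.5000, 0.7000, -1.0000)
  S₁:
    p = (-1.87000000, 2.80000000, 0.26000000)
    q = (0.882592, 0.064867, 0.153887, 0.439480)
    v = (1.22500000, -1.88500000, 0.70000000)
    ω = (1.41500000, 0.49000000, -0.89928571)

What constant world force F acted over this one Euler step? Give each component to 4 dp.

F = (-1.5000, 2.3000, 2.0000)

Δv = v₁−v₀ = (-0.07500000, 0.11500000, 0.10000000)
F = m·Δv/dt = (-1.5000, 2.3000, 2.0000)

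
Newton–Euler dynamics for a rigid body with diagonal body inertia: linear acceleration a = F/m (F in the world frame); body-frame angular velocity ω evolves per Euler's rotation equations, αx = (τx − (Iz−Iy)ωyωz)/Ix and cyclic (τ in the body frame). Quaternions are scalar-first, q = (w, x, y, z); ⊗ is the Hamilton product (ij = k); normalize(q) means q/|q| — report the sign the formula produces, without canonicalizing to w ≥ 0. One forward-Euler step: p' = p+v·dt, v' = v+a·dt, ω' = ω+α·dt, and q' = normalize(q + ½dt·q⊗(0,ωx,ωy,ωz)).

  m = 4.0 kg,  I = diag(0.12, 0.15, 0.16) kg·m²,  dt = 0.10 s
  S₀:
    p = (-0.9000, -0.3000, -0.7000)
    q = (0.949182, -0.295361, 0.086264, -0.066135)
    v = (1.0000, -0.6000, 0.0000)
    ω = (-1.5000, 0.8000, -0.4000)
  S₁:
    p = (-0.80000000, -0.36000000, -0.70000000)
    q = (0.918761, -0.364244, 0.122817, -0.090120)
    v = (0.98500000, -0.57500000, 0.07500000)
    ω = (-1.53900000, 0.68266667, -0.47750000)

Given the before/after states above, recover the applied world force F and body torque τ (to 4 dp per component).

F = (-0.6000, 1.0000, 3.0000)
τ = (-0.0500, -0.2000, -0.1600)

ω₁ − ω₀ = (-0.03900000, -0.11733333, -0.07750000)
τ = I·(Δω/dt) + ω₀×(Iω₀) = (-0.0500, -0.2000, -0.1600)
velocity change Δv = (-0.01500000, 0.02500000, 0.07500000)
applied force F = (-0.6000, 1.0000, 3.0000)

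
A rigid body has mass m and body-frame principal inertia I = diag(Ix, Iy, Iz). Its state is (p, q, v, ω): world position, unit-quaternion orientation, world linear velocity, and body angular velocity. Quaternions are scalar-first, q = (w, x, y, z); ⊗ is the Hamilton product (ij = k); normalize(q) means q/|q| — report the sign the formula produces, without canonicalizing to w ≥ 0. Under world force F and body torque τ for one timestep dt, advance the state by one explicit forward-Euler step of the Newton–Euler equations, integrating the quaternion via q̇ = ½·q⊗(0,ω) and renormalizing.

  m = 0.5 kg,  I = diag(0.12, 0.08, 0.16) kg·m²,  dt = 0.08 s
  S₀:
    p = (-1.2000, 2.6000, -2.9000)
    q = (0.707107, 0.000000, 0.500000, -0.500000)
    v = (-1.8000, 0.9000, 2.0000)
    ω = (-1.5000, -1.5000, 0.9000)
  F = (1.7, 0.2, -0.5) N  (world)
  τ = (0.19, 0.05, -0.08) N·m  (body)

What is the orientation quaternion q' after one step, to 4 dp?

2q̇ = q⊗(0,ω) = (1.2000000, -1.3606605, -0.3106605, 1.3863963)
updated quaternion q' = (0.7519, -0.0542, 0.4855, -0.4427)

q' = (0.7519, -0.0542, 0.4855, -0.4427)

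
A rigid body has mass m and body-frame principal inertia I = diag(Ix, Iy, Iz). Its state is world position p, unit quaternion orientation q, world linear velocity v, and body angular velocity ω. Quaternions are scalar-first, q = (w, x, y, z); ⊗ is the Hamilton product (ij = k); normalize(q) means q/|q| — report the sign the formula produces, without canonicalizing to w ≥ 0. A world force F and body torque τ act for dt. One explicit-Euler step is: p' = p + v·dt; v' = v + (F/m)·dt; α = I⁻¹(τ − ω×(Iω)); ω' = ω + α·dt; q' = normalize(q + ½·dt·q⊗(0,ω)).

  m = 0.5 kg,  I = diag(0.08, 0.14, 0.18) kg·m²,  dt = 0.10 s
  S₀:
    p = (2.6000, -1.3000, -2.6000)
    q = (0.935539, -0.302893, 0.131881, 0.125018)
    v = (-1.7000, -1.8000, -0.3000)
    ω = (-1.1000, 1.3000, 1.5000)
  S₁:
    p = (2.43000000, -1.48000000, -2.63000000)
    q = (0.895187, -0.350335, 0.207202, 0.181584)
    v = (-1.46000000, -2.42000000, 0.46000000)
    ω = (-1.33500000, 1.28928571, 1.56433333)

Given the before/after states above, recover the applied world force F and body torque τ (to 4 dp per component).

ω₁ − ω₀ = (-0.23500000, -0.01071429, 0.06433333)
precession coupling = (0.0780, 0.1650, -0.0858)
τ = I·(Δω/dt) + ω₀×(Iω₀) = (-0.1100, 0.1500, 0.0300)
v₁ − v₀ = (0.24000000, -0.62000000, 0.76000000)
F = m·Δv/dt = (1.2000, -3.1000, 3.8000)

F = (1.2000, -3.1000, 3.8000)
τ = (-0.1100, 0.1500, 0.0300)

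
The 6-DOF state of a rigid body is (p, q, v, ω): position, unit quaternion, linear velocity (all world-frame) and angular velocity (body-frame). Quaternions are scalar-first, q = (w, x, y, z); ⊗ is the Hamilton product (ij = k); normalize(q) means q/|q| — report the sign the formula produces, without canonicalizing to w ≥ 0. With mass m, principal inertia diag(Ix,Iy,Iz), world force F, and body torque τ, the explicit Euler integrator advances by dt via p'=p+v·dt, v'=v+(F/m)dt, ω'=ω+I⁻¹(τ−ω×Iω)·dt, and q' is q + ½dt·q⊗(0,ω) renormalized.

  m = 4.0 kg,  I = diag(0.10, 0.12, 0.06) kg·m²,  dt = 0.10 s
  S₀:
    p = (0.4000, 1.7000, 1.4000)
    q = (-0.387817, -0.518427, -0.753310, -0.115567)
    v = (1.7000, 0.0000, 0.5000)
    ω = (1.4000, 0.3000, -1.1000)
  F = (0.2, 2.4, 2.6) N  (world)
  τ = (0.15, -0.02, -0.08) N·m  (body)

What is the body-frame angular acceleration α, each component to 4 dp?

α = (1.3020, 0.3467, -1.4733)

ω×(Iω) gyroscopic = (0.0198, -0.0616, 0.0084)
α = I⁻¹(τ − ω×Iω) = (1.3020, 0.3467, -1.4733)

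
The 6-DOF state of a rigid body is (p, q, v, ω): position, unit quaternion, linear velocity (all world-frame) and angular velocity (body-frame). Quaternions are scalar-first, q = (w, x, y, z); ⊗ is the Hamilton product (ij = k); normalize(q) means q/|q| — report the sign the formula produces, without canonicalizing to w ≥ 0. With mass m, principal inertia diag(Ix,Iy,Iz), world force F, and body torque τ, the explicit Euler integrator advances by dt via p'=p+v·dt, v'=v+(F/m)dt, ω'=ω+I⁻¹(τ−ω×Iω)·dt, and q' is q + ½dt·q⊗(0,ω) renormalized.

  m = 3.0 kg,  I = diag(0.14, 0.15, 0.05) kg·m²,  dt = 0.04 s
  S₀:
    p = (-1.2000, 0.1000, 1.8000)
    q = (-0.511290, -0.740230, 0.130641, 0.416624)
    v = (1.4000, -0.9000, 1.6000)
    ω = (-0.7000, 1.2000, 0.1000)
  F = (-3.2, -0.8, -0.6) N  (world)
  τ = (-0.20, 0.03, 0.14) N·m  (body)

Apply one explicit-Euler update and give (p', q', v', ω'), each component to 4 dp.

p' = (-1.1440, 0.0640, 1.8640)
q' = (-0.5254, -0.7425, 0.1140, 0.3995)
v' = (1.3573, -0.9107, 1.5920)
ω' = (-0.7537, 1.2097, 0.2187)

α = I⁻¹(τ − ω×Iω) = (-1.3429, 0.2420, 2.9680)
ω + α·dt = (-0.7537, 1.2097, 0.2187)
q⊗(0,ω) = (-0.7165926, -0.1289817, -0.8311618, -0.8479563)
updated quaternion q' = (-0.5254, -0.7425, 0.1140, 0.3995)
p' = p + v·dt = (-1.1440, 0.0640, 1.8640)
new velocity v' = (1.3573, -0.9107, 1.5920)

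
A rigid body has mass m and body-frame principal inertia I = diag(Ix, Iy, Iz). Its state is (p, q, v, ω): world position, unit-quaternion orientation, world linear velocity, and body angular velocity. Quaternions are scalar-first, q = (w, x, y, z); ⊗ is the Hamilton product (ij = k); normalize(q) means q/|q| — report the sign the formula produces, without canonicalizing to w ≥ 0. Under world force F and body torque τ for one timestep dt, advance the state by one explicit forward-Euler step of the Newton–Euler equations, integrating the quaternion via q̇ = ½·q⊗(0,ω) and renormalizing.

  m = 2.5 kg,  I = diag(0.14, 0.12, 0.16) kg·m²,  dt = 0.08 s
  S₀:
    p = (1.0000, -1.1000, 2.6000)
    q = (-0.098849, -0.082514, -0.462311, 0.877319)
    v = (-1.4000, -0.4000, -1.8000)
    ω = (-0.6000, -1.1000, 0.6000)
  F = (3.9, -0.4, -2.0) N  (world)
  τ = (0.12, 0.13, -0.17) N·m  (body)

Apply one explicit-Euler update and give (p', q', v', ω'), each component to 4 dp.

p' = (0.8880, -1.1320, 2.4560)
q' = (-0.1420, -0.0526, -0.4763, 0.8661)
v' = (-1.2752, -0.4128, -1.8640)
ω' = (-0.5163, -1.0181, 0.5216)

precession coupling ω×(Iω) = (-0.0264, 0.0072, -0.0132)
(τ − ω×Iω)/I = (1.0457, 1.0233, -0.9800)
ω' = ω + α·dt = (-0.5163, -1.0181, 0.5216)
2q̇ = q⊗(0,ω) = (-1.0844419, 0.7469737, -0.3681491, -0.2459306)
updated quaternion q' = (-0.1420, -0.0526, -0.4763, 0.8661)
linear accel F/m = (1.5600, -0.1600, -0.8000)
p' = p + v·dt = (0.8880, -1.1320, 2.4560)
new velocity v' = (-1.2752, -0.4128, -1.8640)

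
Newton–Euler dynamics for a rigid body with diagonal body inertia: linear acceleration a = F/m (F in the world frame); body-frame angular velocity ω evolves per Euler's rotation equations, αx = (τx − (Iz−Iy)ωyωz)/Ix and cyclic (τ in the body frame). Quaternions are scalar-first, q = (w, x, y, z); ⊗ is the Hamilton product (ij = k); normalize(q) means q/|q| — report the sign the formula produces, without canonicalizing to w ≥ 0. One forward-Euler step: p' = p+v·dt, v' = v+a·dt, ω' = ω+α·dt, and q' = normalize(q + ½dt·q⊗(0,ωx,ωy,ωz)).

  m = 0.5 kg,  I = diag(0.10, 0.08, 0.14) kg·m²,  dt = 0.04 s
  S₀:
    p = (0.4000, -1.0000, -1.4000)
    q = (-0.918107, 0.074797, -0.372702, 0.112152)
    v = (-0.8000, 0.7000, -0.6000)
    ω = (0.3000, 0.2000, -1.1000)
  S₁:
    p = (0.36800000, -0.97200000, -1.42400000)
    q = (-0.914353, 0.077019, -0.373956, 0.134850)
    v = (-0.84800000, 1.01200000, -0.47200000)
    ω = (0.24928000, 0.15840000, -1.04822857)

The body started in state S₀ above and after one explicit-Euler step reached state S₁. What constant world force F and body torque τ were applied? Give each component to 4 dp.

v₁ − v₀ = (-0.04800000, 0.31200000, 0.12800000)
m·(v₁−v₀)/dt = (-0.6000, 3.9000, 1.6000)
rate change Δω = (-0.05072000, -0.04160000, 0.05177143)
τ = I·(Δω/dt) + ω₀×(Iω₀) = (-0.1400, -0.0700, 0.1800)

F = (-0.6000, 3.9000, 1.6000)
τ = (-0.1400, -0.0700, 0.1800)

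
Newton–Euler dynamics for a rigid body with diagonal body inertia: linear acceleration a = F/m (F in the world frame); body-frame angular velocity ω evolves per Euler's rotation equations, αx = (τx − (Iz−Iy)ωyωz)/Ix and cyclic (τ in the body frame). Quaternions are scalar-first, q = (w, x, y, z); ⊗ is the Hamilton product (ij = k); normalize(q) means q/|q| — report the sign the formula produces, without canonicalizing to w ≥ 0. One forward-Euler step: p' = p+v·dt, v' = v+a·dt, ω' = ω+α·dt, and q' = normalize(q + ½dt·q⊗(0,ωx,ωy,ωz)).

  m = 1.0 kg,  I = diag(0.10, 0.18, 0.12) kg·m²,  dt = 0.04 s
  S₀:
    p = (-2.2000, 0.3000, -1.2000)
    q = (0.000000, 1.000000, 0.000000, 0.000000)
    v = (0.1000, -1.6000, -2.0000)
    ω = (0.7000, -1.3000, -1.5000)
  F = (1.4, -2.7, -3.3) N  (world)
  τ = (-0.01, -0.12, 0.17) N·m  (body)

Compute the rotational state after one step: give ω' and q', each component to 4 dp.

ω' = (0.7428, -1.3313, -1.4191)
q' = (-0.0140, 0.9991, 0.0300, -0.0260)

precession coupling ω×(Iω) = (-0.1170, 0.0210, -0.0728)
(τ − ω×Iω)/I = (1.0700, -0.7833, 2.0233)
ω' = ω + α·dt = (0.7428, -1.3313, -1.4191)
Hamilton product q⊗(0,ω) = (-0.7000000, 0.0000000, 1.5000000, -1.3000000)
updated quaternion q' = (-0.0140, 0.9991, 0.0300, -0.0260)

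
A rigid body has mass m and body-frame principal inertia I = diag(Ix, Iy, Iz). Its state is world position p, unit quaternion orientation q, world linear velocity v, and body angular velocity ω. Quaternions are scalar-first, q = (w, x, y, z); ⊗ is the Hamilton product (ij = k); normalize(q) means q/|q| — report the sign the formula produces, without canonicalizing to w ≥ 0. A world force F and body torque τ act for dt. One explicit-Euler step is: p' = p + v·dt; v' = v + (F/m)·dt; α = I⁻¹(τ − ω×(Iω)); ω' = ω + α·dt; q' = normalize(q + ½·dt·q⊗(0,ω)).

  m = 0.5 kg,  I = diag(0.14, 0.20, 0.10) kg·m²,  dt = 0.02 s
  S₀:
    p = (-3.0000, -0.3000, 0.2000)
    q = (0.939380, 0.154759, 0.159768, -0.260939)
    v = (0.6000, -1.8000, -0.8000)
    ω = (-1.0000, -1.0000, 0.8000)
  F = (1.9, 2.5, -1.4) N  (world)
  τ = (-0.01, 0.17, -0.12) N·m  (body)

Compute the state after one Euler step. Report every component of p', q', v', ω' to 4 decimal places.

p' = (-2.9880, -0.3360, 0.1840)
q' = (0.9445, 0.1440, 0.1517, -0.2533)
v' = (0.6760, -1.7000, -0.8560)
ω' = (-1.0129, -0.9798, 0.7640)

ω×(Iω) gyroscopic = (0.0800, -0.0320, 0.0600)
(τ − ω×Iω)/I = (-0.6429, 1.0100, -1.8000)
new body rate ω' = (-1.0129, -0.9798, 0.7640)
2q̇ = q⊗(0,ω) = (0.5232782, -1.0725046, -0.8022482, 0.7565130)
q + ½dt·q⊗(0,ω), renormalized = (0.9445, 0.1440, 0.1517, -0.2533)
p + v·dt = (-2.9880, -0.3360, 0.1840)
v + (F/m)dt = (0.6760, -1.7000, -0.8560)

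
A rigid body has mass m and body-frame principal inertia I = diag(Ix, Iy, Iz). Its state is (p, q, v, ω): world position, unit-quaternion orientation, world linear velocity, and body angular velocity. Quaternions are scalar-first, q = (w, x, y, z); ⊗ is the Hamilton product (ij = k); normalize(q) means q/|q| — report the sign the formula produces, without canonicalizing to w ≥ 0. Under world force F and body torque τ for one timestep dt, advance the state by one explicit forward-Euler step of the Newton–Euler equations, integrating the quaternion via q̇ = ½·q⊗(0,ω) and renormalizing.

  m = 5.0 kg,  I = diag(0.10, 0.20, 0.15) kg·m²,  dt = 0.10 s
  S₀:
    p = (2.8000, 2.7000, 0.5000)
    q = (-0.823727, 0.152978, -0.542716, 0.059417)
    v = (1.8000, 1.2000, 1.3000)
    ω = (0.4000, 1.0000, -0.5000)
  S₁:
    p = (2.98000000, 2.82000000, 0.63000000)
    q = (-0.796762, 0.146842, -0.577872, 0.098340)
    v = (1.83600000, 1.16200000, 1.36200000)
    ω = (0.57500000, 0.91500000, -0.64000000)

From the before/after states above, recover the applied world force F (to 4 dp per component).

F = (1.8000, -1.9000, 3.1000)

Δv = v₁−v₀ = (0.03600000, -0.03800000, 0.06200000)
F = m·Δv/dt = (1.8000, -1.9000, 3.1000)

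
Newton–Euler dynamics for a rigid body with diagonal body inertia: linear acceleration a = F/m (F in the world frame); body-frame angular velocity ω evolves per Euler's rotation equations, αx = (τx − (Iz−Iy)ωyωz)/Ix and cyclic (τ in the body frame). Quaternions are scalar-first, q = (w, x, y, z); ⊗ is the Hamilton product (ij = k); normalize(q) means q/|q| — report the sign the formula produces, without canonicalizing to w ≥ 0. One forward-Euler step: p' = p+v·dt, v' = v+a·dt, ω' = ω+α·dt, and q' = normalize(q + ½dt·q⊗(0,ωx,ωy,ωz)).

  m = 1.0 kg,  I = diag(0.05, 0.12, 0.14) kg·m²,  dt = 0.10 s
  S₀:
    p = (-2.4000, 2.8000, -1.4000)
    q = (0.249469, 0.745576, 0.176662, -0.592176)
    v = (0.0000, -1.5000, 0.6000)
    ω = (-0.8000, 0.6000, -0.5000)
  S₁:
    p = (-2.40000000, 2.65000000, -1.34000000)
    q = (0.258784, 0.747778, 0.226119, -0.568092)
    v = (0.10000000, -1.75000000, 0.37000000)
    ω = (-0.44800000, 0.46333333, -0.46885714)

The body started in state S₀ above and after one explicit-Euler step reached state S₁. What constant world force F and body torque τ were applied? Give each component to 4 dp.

rate change Δω = (0.35200000, -0.13666667, 0.03114286)
I·α + gyro = (0.1700, -0.2000, 0.0100)
velocity change Δv = (0.10000000, -0.25000000, -0.23000000)
m·(v₁−v₀)/dt = (1.0000, -2.5000, -2.3000)

F = (1.0000, -2.5000, -2.3000)
τ = (0.1700, -0.2000, 0.0100)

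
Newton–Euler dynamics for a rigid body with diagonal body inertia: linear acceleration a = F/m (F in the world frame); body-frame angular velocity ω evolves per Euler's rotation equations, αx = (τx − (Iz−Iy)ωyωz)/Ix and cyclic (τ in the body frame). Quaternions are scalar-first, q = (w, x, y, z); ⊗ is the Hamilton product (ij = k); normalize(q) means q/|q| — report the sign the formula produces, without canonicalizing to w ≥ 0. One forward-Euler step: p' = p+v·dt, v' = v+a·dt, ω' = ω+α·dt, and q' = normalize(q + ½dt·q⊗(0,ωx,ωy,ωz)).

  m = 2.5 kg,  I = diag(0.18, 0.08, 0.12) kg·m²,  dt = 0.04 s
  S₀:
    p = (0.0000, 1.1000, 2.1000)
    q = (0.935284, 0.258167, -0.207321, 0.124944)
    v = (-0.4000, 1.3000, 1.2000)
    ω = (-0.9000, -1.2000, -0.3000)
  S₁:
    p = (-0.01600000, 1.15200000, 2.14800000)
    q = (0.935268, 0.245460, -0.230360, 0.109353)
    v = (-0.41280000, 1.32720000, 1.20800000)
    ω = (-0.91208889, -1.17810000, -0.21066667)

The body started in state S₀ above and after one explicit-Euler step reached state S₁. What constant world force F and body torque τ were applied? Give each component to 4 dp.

F = (-0.8000, 1.7000, 0.5000)
τ = (-0.0400, 0.0600, 0.1600)

Δv = v₁−v₀ = (-0.01280000, 0.02720000, 0.00800000)
m·(v₁−v₀)/dt = (-0.8000, 1.7000, 0.5000)
ω₁ − ω₀ = (-0.01208889, 0.02190000, 0.08933333)
I·α + gyro = (-0.0400, 0.0600, 0.1600)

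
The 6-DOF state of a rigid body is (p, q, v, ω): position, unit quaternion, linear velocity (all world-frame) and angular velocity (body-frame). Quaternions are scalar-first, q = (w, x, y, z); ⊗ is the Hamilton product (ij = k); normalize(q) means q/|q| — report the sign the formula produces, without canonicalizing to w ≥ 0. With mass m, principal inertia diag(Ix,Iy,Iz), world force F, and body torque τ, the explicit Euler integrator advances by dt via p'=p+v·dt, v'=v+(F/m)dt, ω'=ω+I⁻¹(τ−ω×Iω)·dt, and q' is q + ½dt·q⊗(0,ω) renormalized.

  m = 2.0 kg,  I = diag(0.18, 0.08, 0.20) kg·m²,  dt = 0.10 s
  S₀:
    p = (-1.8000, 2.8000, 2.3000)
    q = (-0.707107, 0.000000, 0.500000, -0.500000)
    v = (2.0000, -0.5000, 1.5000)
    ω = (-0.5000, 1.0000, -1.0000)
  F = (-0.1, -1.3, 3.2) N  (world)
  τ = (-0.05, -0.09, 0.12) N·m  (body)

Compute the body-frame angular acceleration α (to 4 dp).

α = (0.3889, -1.0000, 0.3500)

ω×(Iω) gyroscopic = (-0.1200, -0.0100, 0.0500)
α = I⁻¹(τ − ω×Iω) = (0.3889, -1.0000, 0.3500)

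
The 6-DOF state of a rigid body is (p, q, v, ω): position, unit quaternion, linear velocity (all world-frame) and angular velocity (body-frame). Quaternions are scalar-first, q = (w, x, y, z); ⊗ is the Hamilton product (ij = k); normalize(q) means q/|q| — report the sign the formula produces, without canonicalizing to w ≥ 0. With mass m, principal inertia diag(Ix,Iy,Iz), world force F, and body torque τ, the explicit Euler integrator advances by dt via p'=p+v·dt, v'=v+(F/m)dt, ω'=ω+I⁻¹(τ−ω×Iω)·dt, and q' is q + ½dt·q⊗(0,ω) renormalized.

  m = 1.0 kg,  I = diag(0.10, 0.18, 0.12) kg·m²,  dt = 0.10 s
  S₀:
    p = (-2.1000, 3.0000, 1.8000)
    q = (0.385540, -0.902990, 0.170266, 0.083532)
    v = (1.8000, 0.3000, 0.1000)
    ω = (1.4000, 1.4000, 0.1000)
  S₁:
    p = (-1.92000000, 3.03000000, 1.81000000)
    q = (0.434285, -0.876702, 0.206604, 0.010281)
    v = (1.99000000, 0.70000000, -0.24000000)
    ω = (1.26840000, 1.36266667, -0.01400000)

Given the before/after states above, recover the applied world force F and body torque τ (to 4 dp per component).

ω₁ − ω₀ = (-0.13160000, -0.03733333, -0.11400000)
I·α + gyro = (-0.1400, -0.0700, 0.0200)
v₁ − v₀ = (0.19000000, 0.40000000, -0.34000000)
m·(v₁−v₀)/dt = (1.9000, 4.0000, -3.4000)

F = (1.9000, 4.0000, -3.4000)
τ = (-0.1400, -0.0700, 0.0200)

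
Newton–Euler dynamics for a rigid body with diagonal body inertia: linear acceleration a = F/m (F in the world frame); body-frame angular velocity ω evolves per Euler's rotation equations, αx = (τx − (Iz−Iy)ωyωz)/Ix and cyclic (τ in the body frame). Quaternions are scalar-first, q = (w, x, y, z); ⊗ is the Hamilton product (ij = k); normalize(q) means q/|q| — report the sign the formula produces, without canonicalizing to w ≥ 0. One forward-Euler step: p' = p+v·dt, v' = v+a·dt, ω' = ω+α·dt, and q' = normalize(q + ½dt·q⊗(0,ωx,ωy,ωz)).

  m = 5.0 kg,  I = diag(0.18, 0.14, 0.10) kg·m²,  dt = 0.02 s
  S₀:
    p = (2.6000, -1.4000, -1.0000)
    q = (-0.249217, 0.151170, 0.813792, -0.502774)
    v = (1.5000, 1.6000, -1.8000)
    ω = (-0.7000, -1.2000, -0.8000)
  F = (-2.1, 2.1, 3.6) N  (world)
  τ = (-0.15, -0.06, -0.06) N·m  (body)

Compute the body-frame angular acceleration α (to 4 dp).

α = (-0.6200, -0.7486, -0.2640)

precession coupling ω×(Iω) = (-0.0384, 0.0448, -0.0336)
α = I⁻¹(τ − ω×Iω) = (-0.6200, -0.7486, -0.2640)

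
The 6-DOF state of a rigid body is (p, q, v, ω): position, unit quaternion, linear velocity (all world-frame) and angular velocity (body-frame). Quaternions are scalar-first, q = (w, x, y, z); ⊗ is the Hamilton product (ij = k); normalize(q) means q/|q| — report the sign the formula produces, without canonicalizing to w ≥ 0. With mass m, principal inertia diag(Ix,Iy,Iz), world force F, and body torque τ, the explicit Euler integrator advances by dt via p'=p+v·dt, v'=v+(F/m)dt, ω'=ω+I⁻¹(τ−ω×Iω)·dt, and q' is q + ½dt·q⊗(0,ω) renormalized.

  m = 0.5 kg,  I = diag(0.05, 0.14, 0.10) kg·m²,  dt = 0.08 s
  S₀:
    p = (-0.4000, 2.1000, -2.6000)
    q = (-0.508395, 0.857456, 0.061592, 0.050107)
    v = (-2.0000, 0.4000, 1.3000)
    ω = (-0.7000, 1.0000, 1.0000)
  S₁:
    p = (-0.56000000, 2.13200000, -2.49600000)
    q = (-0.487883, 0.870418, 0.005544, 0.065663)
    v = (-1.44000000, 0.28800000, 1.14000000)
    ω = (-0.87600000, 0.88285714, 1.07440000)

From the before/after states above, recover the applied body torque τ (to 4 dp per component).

τ = (-0.1500, -0.1700, 0.0300)

rate change Δω = (-0.17600000, -0.11714286, 0.07440000)
precession coupling = (-0.0400, 0.0350, -0.0630)
τ = I·(Δω/dt) + ω₀×(Iω₀) = (-0.1500, -0.1700, 0.0300)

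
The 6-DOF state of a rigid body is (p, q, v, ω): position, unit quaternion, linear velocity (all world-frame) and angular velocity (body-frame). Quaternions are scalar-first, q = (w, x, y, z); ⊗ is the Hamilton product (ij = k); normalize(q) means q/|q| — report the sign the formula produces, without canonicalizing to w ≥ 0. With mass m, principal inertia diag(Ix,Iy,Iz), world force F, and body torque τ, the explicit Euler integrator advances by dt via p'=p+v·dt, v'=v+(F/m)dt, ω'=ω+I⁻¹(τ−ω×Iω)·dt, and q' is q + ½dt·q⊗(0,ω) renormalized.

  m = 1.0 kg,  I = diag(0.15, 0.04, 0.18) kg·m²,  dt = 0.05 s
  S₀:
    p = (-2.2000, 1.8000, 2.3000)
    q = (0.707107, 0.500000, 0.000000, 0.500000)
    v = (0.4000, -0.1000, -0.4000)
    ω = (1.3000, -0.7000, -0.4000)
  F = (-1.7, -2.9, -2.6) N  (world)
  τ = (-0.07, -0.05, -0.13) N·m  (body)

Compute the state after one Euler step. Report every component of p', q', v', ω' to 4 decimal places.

(τ − ω×Iω)/I = (-0.7280, -1.6400, -1.2783)
ω' = ω + α·dt = (1.2636, -0.7820, -0.4639)
2q̇ = q⊗(0,ω) = (-0.4500000, 1.2692391, 0.3550251, -0.6328428)
q + ½dt·q⊗(0,ω), renormalized = (0.6953, 0.5313, 0.0089, 0.4838)
new position p' = (-2.1800, 1.7950, 2.2800)
v + (F/m)dt = (0.3150, -0.2450, -0.5300)

p' = (-2.1800, 1.7950, 2.2800)
q' = (0.6953, 0.5313, 0.0089, 0.4838)
v' = (0.3150, -0.2450, -0.5300)
ω' = (1.2636, -0.7820, -0.4639)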